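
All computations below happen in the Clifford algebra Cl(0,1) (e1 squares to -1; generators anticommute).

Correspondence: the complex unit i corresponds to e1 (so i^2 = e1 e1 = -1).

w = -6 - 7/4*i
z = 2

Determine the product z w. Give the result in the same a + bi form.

In blades: z = 2, w = -6 - 7/4*e1.
Distribute z over w term by term (generator squares from the signature, products reordered to ascending indices): (2)*w = -12 - 7/2*e1.
Sum: -12 - 7/2*e1; translating back through the correspondence:
Answer: -12 - 7/2*i


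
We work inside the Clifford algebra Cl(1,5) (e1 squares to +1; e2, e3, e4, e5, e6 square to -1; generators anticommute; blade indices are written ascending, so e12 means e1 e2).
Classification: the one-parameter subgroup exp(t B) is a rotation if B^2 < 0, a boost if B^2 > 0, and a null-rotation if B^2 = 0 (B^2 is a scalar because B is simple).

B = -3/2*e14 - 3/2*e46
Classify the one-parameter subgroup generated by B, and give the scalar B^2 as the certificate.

B^2 term by term: the squares give (-3/2)^2*(e14)^2 + (-3/2)^2*(e46)^2 = 9/4*(+1) + 9/4*(-1) = 0 (each basis 2-blade squares to minus the product of its generators' squares); cross terms between blades sharing an index anticommute and cancel. So B^2 = 0.
Answer: null-rotation, certificate B^2 = 0. Because 0 is invariant under every versor sandwich, the classification follows from its sign alone.


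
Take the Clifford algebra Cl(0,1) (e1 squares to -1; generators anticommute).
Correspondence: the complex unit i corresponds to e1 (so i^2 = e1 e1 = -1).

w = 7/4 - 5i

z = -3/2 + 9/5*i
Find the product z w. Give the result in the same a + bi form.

In blades: z = -3/2 + 9/5*e1, w = 7/4 - 5*e1.
Distribute z over w term by term (generator squares from the signature, products reordered to ascending indices): (-3/2)*w = -21/8 + 15/2*e1; (9/5*e1)*w = 9 + 63/20*e1.
Sum: 51/8 + 213/20*e1; translating back through the correspondence:
Answer: 51/8 + 213/20*i


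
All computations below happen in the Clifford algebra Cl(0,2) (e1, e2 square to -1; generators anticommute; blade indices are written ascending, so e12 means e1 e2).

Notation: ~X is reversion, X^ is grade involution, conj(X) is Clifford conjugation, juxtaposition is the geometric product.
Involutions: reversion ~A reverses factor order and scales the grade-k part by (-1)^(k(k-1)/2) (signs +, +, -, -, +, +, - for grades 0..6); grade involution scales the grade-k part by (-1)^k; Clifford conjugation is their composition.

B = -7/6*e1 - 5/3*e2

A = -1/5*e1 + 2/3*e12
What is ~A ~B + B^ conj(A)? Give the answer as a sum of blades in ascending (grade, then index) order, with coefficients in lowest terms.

first term: -7/30 - 10/9*e1 + 7/9*e2 + 1/3*e12
second term: -7/30 - 10/9*e1 + 7/9*e2 - 1/3*e12
Answer: -7/15 - 20/9*e1 + 14/9*e2


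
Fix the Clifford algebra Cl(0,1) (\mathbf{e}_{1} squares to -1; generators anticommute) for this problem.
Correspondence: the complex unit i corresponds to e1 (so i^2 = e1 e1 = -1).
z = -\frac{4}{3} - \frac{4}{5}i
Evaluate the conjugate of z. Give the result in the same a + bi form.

In blades: z = -\frac{4}{3} - \frac{4}{5} e_{1}.
Conjugation here is Clifford conjugation: the scalar is fixed and the grade-1 and grade-2 blades all flip sign, giving -\frac{4}{3} + \frac{4}{5} e_{1}; translating back:
Answer: -\frac{4}{3} + \frac{4}{5}i


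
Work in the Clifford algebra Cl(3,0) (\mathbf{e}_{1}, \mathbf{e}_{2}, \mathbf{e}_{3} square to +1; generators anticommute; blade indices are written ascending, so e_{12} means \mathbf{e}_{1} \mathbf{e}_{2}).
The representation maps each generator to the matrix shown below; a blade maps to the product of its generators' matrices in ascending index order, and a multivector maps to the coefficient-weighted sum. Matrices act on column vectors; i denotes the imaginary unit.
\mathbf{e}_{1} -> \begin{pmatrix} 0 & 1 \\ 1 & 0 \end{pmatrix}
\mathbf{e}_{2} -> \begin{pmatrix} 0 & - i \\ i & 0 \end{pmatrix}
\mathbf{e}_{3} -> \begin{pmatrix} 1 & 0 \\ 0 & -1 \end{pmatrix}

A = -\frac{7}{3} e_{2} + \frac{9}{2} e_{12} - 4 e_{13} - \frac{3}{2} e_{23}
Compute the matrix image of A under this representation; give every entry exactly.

Bivector images (products of the table entries): rho(e_{12}) = rho(\mathbf{e}_{1})rho(\mathbf{e}_{2}) = \begin{pmatrix} i & 0 \\ 0 & - i \end{pmatrix}; rho(e_{13}) = rho(\mathbf{e}_{1})rho(\mathbf{e}_{3}) = \begin{pmatrix} 0 & -1 \\ 1 & 0 \end{pmatrix}; rho(e_{23}) = rho(\mathbf{e}_{2})rho(\mathbf{e}_{3}) = \begin{pmatrix} 0 & i \\ i & 0 \end{pmatrix}.
M = (-\frac{7}{3})*rho(e_{2}) + (\frac{9}{2})*rho(e_{12}) + (-4)*rho(e_{13}) + (-\frac{3}{2})*rho(e_{23}), summed entrywise:
Answer: \begin{pmatrix} \frac{9 i}{2} & 4 + \frac{5 i}{6} \\ -4 - \frac{23 i}{6} & - \frac{9 i}{2} \end{pmatrix}


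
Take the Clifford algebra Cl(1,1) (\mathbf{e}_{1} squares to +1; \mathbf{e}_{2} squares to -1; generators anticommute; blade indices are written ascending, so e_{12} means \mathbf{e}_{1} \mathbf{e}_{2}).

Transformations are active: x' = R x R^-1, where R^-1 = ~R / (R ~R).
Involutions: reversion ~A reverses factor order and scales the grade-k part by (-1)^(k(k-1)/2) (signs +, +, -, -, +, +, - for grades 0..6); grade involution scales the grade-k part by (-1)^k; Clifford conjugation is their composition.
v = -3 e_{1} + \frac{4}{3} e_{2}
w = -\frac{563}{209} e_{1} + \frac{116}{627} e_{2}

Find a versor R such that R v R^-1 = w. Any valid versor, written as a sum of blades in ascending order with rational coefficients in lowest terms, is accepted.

Reasoning: v^2 = w^2 = \frac{65}{9} since conjugation preserves the quadratic form; R = v + w = -\frac{1190}{209} e_{1} + \frac{952}{627} e_{2} is then valid when invertible, keeping its own part and reversing (v - w)/2.
Answer: -\frac{1190}{209} e_{1} + \frac{952}{627} e_{2}


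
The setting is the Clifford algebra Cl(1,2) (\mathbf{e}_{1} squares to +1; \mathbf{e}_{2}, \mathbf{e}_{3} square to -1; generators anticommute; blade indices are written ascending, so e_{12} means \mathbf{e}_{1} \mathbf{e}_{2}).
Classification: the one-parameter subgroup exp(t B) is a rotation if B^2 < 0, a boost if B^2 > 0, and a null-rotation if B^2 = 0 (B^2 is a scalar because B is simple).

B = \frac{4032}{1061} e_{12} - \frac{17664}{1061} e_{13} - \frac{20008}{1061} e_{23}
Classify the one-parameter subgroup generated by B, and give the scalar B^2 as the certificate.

B^2 term by term: the squares give (\frac{4032}{1061})^2*(e_{12})^2 + (-\frac{17664}{1061})^2*(e_{13})^2 + (-\frac{20008}{1061})^2*(e_{23})^2 = \frac{16257024}{1125721}*(+1) + \frac{312016896}{1125721}*(+1) + \frac{400320064}{1125721}*(-1) = -64 (each basis 2-blade squares to minus the product of its generators' squares); cross terms between blades sharing an index anticommute and cancel. So B^2 = -64.
Answer: rotation, certificate B^2 = -64. Note: conjugating B changes its blade decomposition but never the scalar B^2 = -64, whose sign settles the classification.


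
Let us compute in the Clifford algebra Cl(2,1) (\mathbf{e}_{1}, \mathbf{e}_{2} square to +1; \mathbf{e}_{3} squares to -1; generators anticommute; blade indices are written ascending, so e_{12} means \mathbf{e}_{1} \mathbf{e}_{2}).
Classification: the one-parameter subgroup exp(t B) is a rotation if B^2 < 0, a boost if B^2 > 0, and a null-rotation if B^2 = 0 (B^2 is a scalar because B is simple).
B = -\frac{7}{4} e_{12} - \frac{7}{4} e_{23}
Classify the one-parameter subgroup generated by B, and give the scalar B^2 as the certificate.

B^2 term by term: the squares give (-\frac{7}{4})^2*(e_{12})^2 + (-\frac{7}{4})^2*(e_{23})^2 = \frac{49}{16}*(-1) + \frac{49}{16}*(+1) = 0 (each basis 2-blade squares to minus the product of its generators' squares); cross terms between blades sharing an index anticommute and cancel. So B^2 = 0.
Answer: null-rotation, certificate B^2 = 0. B^2 = 0 is basis-independent, so its sign is the whole story.


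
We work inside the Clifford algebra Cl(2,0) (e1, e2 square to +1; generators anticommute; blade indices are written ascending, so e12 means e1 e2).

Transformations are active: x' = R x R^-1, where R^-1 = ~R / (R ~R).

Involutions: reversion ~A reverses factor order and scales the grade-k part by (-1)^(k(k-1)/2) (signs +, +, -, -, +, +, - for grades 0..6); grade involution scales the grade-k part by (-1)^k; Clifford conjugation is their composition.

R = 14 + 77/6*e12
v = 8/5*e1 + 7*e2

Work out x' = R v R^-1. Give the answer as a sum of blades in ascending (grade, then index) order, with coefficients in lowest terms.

~R = 14 - 77/6*e12, and R ~R = 12985/36, so R^-1 = ~R / (12985/36).
R v = 3367/30*e1 + 1162/15*e2
Answer: 9424/1325*e1 - 1307/1325*e2


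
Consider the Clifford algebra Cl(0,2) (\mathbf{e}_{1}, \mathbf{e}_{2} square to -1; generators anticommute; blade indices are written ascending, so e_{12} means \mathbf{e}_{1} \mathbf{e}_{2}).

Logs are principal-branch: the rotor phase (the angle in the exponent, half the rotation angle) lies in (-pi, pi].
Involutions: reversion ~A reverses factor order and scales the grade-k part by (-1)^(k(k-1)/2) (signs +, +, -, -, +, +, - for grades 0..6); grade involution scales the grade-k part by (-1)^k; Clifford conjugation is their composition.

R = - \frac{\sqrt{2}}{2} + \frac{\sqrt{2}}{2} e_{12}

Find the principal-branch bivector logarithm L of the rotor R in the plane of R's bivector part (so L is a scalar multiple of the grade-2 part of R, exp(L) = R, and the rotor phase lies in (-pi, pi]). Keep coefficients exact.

The scalar part of R is - \frac{\sqrt{2}}{2}, so the principal-branch rotor phase is pinned; divide the bivector part by its sine to get the unit plane — L is the phase times that plane.
Concretely: cos(phase) = - \frac{\sqrt{2}}{2} gives phase = ±\frac{3 \pi}{4}, and since phase/sin(phase) is even the sign is immaterial: L = (phase/sin(phase)) * <R>_2 = (\frac{3 \sqrt{2} \pi}{4}) * <R>_2.
Answer: \frac{3 \pi}{4} e_{12}


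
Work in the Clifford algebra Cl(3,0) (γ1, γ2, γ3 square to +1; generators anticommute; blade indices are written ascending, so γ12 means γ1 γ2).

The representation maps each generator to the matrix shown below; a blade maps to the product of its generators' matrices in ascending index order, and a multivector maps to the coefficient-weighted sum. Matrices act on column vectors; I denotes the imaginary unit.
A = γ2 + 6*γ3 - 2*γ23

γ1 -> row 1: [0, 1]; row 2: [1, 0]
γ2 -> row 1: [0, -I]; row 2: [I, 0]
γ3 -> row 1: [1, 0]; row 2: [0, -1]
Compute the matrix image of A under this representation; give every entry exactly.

Bivector images (products of the table entries): rho(γ23) = rho(γ2)rho(γ3) = row 1: [0, I]; row 2: [I, 0].
M = (1)*rho(γ2) + (6)*rho(γ3) + (-2)*rho(γ23), summed entrywise:
Answer: row 1: [6, -3*I]; row 2: [-I, -6]


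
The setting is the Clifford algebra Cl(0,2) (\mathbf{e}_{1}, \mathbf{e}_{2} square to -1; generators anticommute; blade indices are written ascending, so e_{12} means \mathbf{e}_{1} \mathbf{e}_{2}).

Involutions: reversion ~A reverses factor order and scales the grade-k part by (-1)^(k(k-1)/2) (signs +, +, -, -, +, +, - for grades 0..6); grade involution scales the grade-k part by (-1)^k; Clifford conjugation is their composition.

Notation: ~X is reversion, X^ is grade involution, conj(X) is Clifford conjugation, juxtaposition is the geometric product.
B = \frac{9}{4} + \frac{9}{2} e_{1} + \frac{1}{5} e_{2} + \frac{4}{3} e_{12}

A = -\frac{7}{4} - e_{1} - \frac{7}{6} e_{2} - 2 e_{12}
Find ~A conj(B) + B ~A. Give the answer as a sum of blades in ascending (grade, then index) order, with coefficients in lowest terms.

first term: -\frac{1441}{240} + \frac{2729}{360} e_{1} - \frac{1513}{120} e_{2} + \frac{107}{60} e_{12}
second term: -\frac{449}{240} - \frac{2941}{360} e_{1} - \frac{1597}{120} e_{2} - \frac{173}{60} e_{12}
Answer: -\frac{63}{8} - \frac{53}{90} e_{1} - \frac{311}{12} e_{2} - \frac{11}{10} e_{12}


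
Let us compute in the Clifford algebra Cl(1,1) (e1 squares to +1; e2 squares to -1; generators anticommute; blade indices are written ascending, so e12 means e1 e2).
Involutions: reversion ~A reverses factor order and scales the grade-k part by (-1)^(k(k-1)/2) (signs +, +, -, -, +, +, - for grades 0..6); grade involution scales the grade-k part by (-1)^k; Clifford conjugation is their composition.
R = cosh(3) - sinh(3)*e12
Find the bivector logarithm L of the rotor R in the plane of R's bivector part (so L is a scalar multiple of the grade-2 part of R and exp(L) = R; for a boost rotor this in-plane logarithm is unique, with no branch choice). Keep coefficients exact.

The scalar part of R is cosh(3), giving the rapidity magnitude (cosh is even); the bivector part supplies orientation, its quotient by sinh of the rapidity is the plane, and L = rapidity * plane — unique in that plane, since flipping both signs leaves L unchanged.
Concretely: cosh(rapidity) = cosh(3) gives rapidity = ±3, and since rapidity/sinh(rapidity) is even the sign is immaterial: L = (rapidity/sinh(rapidity)) * <R>_2 = (3/sinh(3)) * <R>_2.
Answer: -3*e12


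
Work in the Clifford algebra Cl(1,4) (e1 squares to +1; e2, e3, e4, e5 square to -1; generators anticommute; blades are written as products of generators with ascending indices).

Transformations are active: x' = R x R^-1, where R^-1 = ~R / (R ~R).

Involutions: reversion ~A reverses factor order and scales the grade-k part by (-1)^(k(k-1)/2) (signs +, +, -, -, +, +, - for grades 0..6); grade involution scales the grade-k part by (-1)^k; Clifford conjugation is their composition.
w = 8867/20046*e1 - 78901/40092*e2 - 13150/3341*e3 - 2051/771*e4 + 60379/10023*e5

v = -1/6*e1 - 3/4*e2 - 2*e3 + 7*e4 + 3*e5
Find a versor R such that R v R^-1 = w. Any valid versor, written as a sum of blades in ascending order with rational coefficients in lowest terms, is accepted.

Equal squares first: v^2 = w^2 = -9005/144. Then v + w = 921/3341*e1 - 54485/20046*e2 - 19832/3341*e3 + 3346/771*e4 + 90448/10023*e5 is a versor taking v to w, provided it is invertible.
Answer: 921/3341*e1 - 54485/20046*e2 - 19832/3341*e3 + 3346/771*e4 + 90448/10023*e5


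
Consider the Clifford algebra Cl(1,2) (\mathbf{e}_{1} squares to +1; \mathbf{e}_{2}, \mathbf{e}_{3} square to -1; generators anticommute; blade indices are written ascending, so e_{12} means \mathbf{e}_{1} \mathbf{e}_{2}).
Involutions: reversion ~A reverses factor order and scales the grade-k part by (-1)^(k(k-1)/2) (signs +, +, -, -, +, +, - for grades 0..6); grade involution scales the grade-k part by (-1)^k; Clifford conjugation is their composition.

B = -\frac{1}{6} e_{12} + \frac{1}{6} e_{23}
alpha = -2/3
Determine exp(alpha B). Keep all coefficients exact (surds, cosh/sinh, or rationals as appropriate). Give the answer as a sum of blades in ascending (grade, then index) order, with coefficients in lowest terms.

B^2 term by term: the squares give (-\frac{1}{6})^2*(e_{12})^2 + (\frac{1}{6})^2*(e_{23})^2 = \frac{1}{36}*(+1) + \frac{1}{36}*(-1) = 0 (each basis 2-blade squares to minus the product of its generators' squares); cross terms between blades sharing an index anticommute and cancel. So B^2 = 0.
B^2 = 0, so the series truncates immediately: exp(alpha B) = 1 + alpha B (parabolic case).
Answer: 1 + \frac{1}{9} e_{12} - \frac{1}{9} e_{23}


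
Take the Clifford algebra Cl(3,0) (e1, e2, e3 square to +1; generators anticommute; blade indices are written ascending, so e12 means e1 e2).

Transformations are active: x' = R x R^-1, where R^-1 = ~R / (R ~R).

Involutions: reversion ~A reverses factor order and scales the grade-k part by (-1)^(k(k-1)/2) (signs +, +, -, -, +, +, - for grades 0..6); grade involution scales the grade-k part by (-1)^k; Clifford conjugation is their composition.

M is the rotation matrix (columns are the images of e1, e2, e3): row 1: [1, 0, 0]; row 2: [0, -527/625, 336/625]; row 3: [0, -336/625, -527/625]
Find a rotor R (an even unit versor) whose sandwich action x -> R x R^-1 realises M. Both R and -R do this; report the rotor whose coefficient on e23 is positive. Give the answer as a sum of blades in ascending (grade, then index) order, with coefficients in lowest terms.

Method: write R = a + b12*e12 + b13*e13 + b23*e23 with a^2 + b12^2 + b13^2 + b23^2 = 1 (so R^-1 = ~R). Expanding the columns R e_j ~R gives tr M = 4a^2 - 1 and, from the antisymmetric part, M21 - M12 = -4a*b12, M13 - M31 = 4a*b13, M32 - M23 = -4a*b23.
Here tr M = -429/625, so a^2 = (1 + tr M)/4 = 49/625 and a = ±7/25. Taking a = 7/25: M21 - M12 = 0, M13 - M31 = 0, M32 - M23 = -672/625, giving b12 = 0, b13 = 0, b23 = 24/25, i.e. R = 7/25 + 24/25*e23.
Its e23 coefficient is already positive.
Answer: 7/25 + 24/25*e23. Uniqueness: Spin(3) -> SO(3) maps R and -R to the same rotation of trace -429/625; fixing the sign of the e23 coefficient removes the ambiguity.


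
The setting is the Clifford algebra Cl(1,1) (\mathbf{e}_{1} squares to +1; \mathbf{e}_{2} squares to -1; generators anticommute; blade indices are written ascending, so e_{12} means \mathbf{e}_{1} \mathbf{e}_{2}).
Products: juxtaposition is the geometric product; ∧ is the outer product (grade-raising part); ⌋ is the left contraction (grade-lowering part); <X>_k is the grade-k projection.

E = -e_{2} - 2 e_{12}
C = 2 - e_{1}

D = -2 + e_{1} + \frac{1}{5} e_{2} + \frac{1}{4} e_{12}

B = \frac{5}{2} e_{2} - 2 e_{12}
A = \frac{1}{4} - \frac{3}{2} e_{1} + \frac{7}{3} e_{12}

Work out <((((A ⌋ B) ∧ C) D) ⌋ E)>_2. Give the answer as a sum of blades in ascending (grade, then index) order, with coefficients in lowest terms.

step 1: -\frac{14}{3} + \frac{29}{8} e_{2} - \frac{1}{2} e_{12}
step 2: -\frac{28}{3} + \frac{14}{3} e_{1} + \frac{29}{4} e_{2} + \frac{21}{8} e_{12}
step 3: \frac{10819}{480} - \frac{4171}{240} e_{1} - \frac{713}{40} e_{2} - \frac{139}{10} e_{12}
step 4: \frac{399}{40} + \frac{713}{20} e_{1} + \frac{391}{32} e_{2} - \frac{10819}{240} e_{12}
step 5: -\frac{10819}{240} e_{12}
Answer: -\frac{10819}{240} e_{12}


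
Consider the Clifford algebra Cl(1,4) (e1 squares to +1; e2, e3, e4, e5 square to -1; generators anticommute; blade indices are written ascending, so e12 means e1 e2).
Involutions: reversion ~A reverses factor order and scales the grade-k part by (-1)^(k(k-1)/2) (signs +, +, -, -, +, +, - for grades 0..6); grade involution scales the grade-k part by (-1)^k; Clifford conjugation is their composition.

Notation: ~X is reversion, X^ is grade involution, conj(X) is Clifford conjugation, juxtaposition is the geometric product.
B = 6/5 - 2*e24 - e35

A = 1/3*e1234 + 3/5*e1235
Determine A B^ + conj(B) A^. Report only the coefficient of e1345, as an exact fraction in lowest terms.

first term: 3/5*e12 - 2/3*e13 + 2/5*e1234 + 18/25*e1235 - 1/3*e1245 - 6/5*e1345
second term: -3/5*e12 + 2/3*e13 + 2/5*e1234 + 18/25*e1235 - 1/3*e1245 - 6/5*e1345
Answer: -12/5


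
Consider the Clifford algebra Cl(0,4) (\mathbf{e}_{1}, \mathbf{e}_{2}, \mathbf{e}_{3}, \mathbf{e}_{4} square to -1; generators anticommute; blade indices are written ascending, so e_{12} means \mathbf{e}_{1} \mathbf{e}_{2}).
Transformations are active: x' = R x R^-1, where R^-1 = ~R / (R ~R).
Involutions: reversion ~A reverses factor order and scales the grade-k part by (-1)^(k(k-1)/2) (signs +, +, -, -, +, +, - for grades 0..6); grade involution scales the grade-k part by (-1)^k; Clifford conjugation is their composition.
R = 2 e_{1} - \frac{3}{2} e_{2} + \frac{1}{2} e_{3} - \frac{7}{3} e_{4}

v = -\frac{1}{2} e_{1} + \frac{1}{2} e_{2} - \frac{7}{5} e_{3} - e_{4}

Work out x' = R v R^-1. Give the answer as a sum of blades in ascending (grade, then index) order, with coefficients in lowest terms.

~R = 2 e_{1} - \frac{3}{2} e_{2} + \frac{1}{2} e_{3} - \frac{7}{3} e_{4}, and R ~R = -\frac{215}{18}, so R^-1 = ~R / (-\frac{215}{18}).
R v = \frac{7}{60} + \frac{1}{4} e_{12} - \frac{51}{20} e_{13} - \frac{19}{6} e_{14} + \frac{37}{20} e_{23} + \frac{8}{3} e_{24} - \frac{113}{30} e_{34}
Answer: \frac{991}{2150} e_{1} - \frac{506}{1075} e_{2} + \frac{2989}{2150} e_{3} + \frac{1124}{1075} e_{4}


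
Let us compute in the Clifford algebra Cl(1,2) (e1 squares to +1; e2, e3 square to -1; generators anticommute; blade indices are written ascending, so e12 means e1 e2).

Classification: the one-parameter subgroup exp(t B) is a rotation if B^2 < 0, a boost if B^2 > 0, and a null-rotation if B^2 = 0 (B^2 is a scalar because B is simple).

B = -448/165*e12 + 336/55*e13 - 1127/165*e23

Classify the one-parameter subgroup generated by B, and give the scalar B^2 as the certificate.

B^2 term by term: the squares give (-448/165)^2*(e12)^2 + (336/55)^2*(e13)^2 + (-1127/165)^2*(e23)^2 = 200704/27225*(+1) + 112896/3025*(+1) + 1270129/27225*(-1) = -49/25 (each basis 2-blade squares to minus the product of its generators' squares); cross terms between blades sharing an index anticommute and cancel. So B^2 = -49/25.
Answer: rotation, certificate B^2 = -49/25. Note: conjugating B changes its blade decomposition but never the scalar B^2 = -49/25, whose sign settles the classification.


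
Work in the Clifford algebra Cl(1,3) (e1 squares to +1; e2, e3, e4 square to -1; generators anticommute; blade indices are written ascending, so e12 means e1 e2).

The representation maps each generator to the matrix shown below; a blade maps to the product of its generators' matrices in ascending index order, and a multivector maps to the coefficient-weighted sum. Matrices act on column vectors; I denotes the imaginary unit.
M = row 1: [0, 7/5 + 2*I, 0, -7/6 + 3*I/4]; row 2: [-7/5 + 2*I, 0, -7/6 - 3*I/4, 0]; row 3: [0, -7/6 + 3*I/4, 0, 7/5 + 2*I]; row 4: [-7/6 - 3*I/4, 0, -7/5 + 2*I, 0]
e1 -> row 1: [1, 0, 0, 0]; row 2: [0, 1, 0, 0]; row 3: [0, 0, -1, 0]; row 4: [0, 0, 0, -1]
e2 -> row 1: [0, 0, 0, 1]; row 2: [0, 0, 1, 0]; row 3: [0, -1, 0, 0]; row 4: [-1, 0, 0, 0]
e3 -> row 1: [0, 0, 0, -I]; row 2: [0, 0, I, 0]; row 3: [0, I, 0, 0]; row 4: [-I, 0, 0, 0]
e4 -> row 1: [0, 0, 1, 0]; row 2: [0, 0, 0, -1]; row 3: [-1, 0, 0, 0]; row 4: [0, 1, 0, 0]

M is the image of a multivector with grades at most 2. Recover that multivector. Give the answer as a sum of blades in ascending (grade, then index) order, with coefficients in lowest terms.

Method: the blade images are trace-orthogonal — tr(rho(e_A) rho(e_B)^-1) = 4 if A = B and 0 otherwise — and rho(e_A)^-1 = (e_A)^2 * rho(e_A) with (e_A)^2 = +1 or -1, so the coefficient of e_A in the preimage is (e_A)^2 * tr(M rho(e_A))/4.
Nonzero projections over blades of grade <= 2: e12: (e12)^2 = +1, tr(M rho(e12)) = -14/3, coefficient -7/6; e13: (e13)^2 = +1, tr(M rho(e13)) = -3, coefficient -3/4; e24: (e24)^2 = -1, tr(M rho(e24)) = -28/5, coefficient 7/5; e34: (e34)^2 = -1, tr(M rho(e34)) = 8, coefficient -2. Every other blade of grade <= 2 projects to 0.
Answer: -7/6*e12 - 3/4*e13 + 7/5*e24 - 2*e34


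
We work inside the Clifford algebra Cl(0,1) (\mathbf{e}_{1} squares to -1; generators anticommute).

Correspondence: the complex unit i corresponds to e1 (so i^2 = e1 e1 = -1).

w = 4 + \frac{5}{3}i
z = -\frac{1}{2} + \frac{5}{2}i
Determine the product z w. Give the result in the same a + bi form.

In blades: z = -\frac{1}{2} + \frac{5}{2} e_{1}, w = 4 + \frac{5}{3} e_{1}.
Distribute z over w term by term (generator squares from the signature, products reordered to ascending indices): (-\frac{1}{2})*w = -2 - \frac{5}{6} e_{1}; (\frac{5}{2} e_{1})*w = -\frac{25}{6} + 10 e_{1}.
Sum: -\frac{37}{6} + \frac{55}{6} e_{1}; translating back through the correspondence:
Answer: -\frac{37}{6} + \frac{55}{6}i


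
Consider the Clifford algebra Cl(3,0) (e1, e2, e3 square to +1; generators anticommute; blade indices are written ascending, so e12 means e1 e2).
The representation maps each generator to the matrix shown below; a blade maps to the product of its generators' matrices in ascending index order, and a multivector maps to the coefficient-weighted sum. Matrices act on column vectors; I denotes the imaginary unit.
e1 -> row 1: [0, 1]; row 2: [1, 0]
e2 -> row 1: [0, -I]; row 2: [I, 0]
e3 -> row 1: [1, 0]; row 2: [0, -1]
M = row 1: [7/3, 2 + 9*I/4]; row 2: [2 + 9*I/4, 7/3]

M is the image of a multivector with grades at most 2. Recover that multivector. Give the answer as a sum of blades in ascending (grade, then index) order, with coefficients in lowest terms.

Method: 1, rho(e1), rho(e2), rho(e3) form a trace-orthogonal basis of the 2x2 complex matrices (tr(X Y) = 2 if X = Y, else 0), so M = m0*1 + m1*rho(e1) + m2*rho(e2) + m3*rho(e3) with m0 = tr(M)/2 = 7/3, m1 = tr(M rho(e1))/2 = 2 + 9*I/4, m2 = tr(M rho(e2))/2 = 0, m3 = tr(M rho(e3))/2 = 0.
Multiplying table entries, the bivector images are rho(e12) = I*rho(e3), rho(e13) = -I*rho(e2), rho(e23) = I*rho(e1); with real blade coefficients the real parts of m0..m3 are the coefficients of 1, e1, e2, e3 and the imaginary parts give the bivectors (e23: Im m1, e13: -Im m2, e12: Im m3).
Answer: 7/3 + 2*e1 + 9/4*e23


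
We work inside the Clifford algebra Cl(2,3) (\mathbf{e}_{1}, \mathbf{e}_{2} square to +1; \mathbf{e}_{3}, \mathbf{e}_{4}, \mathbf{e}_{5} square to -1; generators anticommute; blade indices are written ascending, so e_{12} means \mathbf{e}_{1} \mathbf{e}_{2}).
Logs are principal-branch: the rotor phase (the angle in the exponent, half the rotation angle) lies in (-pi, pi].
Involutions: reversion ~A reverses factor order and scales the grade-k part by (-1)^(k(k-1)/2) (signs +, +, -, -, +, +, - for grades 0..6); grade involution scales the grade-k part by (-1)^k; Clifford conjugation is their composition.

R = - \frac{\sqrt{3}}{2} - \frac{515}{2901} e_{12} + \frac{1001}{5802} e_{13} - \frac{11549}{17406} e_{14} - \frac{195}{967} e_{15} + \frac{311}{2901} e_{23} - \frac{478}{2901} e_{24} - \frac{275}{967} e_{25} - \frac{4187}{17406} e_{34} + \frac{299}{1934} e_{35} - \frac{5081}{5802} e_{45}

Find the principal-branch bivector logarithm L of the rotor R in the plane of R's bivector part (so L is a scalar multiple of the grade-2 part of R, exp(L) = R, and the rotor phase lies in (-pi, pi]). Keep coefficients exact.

The scalar part of R is - \frac{\sqrt{3}}{2}, which fixes the principal-branch rotor phase; the unit plane is then the bivector part divided by the sine of that phase, and L is that plane scaled by the phase.
Concretely: cos(phase) = - \frac{\sqrt{3}}{2} gives phase = ±\frac{5 \pi}{6}, and since phase/sin(phase) is even the sign is immaterial: L = (phase/sin(phase)) * <R>_2 = (\frac{5 \pi}{3}) * <R>_2.
Answer: - \frac{2575 \pi}{8703} e_{12} + \frac{5005 \pi}{17406} e_{13} - \frac{57745 \pi}{52218} e_{14} - \frac{325 \pi}{967} e_{15} + \frac{1555 \pi}{8703} e_{23} - \frac{2390 \pi}{8703} e_{24} - \frac{1375 \pi}{2901} e_{25} - \frac{20935 \pi}{52218} e_{34} + \frac{1495 \pi}{5802} e_{35} - \frac{25405 \pi}{17406} e_{45}


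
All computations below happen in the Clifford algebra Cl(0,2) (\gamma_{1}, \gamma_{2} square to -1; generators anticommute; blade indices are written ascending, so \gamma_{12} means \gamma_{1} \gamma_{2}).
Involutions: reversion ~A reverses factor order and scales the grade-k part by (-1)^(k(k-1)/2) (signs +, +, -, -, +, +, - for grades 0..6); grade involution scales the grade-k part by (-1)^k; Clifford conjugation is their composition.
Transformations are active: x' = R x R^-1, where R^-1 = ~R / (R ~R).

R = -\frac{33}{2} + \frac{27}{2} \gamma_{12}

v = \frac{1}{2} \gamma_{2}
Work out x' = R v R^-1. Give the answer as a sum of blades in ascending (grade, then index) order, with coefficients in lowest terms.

~R = -\frac{33}{2} - \frac{27}{2} \gamma_{12}, and R ~R = \frac{909}{2}, so R^-1 = ~R / (\frac{909}{2}).
R v = -\frac{27}{4} \gamma_{1} - \frac{33}{4} \gamma_{2}
Answer: \frac{99}{202} \gamma_{1} + \frac{10}{101} \gamma_{2}


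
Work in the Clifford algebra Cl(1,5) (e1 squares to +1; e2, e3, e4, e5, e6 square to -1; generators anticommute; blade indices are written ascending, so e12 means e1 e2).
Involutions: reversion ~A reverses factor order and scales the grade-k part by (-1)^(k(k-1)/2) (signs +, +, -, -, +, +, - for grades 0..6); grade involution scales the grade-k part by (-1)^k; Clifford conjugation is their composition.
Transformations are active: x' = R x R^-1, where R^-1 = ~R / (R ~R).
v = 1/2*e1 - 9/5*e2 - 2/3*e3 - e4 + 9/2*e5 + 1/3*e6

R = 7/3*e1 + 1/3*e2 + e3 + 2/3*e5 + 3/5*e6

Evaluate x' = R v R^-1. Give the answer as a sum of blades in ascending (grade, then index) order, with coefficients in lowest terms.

~R = 7/3*e1 + 1/3*e2 + e3 + 2/3*e5 + 3/5*e6, and R ~R = 794/225, so R^-1 = ~R / (794/225).
R v = -23/30 - 131/30*e12 - 37/18*e13 - 7/3*e14 + 61/6*e15 + 43/90*e16 + 71/45*e23 - 1/3*e24 + 27/10*e25 + 268/225*e26 - e34 + 89/18*e35 + 11/15*e36 + 2/3*e45 + 3/5*e46 - 223/90*e56
Answer: -601/397*e1 + 6571/3970*e2 + 553/2382*e3 + e4 - 3803/794*e5 - 1415/2382*e6


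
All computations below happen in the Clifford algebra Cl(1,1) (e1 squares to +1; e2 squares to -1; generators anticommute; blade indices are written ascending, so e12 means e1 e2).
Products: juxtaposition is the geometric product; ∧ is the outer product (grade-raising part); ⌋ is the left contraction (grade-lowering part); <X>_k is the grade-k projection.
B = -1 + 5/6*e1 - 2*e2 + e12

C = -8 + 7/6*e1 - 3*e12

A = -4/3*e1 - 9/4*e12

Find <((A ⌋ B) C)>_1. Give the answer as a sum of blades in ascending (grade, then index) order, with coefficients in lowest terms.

step 1: -121/36 - 4/3*e2
step 2: 242/9 + 17/216*e1 + 32/3*e2 + 419/36*e12
step 3: 17/216*e1 + 32/3*e2
Answer: 17/216*e1 + 32/3*e2


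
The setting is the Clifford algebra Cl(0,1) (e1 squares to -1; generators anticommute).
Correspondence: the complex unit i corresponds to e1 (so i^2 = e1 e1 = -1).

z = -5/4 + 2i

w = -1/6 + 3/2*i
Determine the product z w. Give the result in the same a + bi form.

In blades: z = -5/4 + 2*e1, w = -1/6 + 3/2*e1.
Distribute z over w term by term (generator squares from the signature, products reordered to ascending indices): (-5/4)*w = 5/24 - 15/8*e1; (2*e1)*w = -3 - 1/3*e1.
Sum: -67/24 - 53/24*e1; translating back through the correspondence:
Answer: -67/24 - 53/24*i


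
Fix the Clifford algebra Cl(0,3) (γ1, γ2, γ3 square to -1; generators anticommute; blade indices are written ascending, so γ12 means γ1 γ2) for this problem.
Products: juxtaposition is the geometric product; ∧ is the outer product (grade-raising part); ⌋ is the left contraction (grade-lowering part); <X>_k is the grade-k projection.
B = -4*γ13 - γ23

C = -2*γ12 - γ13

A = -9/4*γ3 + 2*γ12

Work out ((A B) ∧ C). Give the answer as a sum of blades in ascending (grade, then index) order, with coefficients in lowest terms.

step 1: 9*γ1 + 9/4*γ2 + 2*γ13 - 8*γ23
step 2: 9/4*γ123
Answer: 9/4*γ123


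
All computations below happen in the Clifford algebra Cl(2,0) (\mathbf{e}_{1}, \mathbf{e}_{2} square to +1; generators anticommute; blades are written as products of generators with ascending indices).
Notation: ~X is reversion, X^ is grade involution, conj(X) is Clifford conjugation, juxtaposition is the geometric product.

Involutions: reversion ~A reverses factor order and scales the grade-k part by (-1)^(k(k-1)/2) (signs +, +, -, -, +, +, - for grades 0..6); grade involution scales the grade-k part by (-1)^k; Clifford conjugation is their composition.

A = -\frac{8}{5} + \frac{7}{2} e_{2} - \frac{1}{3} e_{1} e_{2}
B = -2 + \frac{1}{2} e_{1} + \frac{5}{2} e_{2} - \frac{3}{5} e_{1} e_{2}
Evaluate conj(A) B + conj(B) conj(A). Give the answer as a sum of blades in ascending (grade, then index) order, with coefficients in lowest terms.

first term: -\frac{107}{20} - \frac{31}{15} e_{1} + \frac{17}{6} e_{2} + \frac{613}{300} e_{1} e_{2}
second term: \frac{47}{4} - \frac{7}{15} e_{1} + \frac{65}{6} e_{2} + \frac{37}{300} e_{1} e_{2}
Answer: \frac{32}{5} - \frac{38}{15} e_{1} + \frac{41}{3} e_{2} + \frac{13}{6} e_{1} e_{2}


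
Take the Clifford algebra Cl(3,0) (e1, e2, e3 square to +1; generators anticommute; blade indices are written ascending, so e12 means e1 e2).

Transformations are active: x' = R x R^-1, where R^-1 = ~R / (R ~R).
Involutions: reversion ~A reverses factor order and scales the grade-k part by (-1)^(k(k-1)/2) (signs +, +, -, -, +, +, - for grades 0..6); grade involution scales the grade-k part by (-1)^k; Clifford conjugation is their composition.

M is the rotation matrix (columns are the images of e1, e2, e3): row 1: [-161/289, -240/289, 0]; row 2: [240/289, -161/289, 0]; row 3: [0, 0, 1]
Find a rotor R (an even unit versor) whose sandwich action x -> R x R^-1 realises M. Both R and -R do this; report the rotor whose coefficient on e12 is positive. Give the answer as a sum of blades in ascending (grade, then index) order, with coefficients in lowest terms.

Method: write R = a + b12*e12 + b13*e13 + b23*e23 with a^2 + b12^2 + b13^2 + b23^2 = 1 (so R^-1 = ~R). Expanding the columns R e_j ~R gives tr M = 4a^2 - 1 and, from the antisymmetric part, M21 - M12 = -4a*b12, M13 - M31 = 4a*b13, M32 - M23 = -4a*b23.
Here tr M = -33/289, so a^2 = (1 + tr M)/4 = 64/289 and a = ±8/17. Taking a = 8/17: M21 - M12 = 480/289, M13 - M31 = 0, M32 - M23 = 0, giving b12 = -15/17, b13 = 0, b23 = 0, i.e. R = 8/17 - 15/17*e12.
Its e12 coefficient is negative, so report the other preimage -R.
Answer: -8/17 + 15/17*e12. Sheet selection: the two-to-one cover makes ±R indistinguishable at the matrix level (trace -33/289), so uniqueness comes from the required sign on e12.


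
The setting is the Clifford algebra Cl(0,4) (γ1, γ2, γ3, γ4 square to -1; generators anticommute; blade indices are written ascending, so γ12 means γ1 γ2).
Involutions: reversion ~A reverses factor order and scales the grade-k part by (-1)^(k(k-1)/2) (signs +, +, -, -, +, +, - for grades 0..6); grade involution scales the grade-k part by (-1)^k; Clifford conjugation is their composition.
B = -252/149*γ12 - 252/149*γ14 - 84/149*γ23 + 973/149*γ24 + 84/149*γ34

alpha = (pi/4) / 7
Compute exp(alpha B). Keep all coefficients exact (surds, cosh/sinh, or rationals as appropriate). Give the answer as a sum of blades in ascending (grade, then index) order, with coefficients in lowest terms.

B^2 term by term: the squares give (-252/149)^2*(γ12)^2 + (-252/149)^2*(γ14)^2 + (-84/149)^2*(γ23)^2 + (973/149)^2*(γ24)^2 + (84/149)^2*(γ34)^2 = 63504/22201*(-1) + 63504/22201*(-1) + 7056/22201*(-1) + 946729/22201*(-1) + 7056/22201*(-1) = -49 (each basis 2-blade squares to minus the product of its generators' squares); cross terms between blades sharing an index anticommute and cancel; the commuting (index-disjoint) pairs give grade-4 terms 2*c*c'*(blade product), which cancel blade by blade — γ1234: -42336/22201 + 42336/22201 = 0 — confirming B is simple. So B^2 = -49.
B^2 = -49 — since the square is negative, the closed form is circular: l = 7, alpha*l = pi/4, so exp(alpha B) = cos(pi/4) + (sin(pi/4)/7)*B = sqrt(2)/2 + (sqrt(2)/14)*B.
Answer: sqrt(2)/2 - 18*sqrt(2)/149*γ12 - 18*sqrt(2)/149*γ14 - 6*sqrt(2)/149*γ23 + 139*sqrt(2)/298*γ24 + 6*sqrt(2)/149*γ34


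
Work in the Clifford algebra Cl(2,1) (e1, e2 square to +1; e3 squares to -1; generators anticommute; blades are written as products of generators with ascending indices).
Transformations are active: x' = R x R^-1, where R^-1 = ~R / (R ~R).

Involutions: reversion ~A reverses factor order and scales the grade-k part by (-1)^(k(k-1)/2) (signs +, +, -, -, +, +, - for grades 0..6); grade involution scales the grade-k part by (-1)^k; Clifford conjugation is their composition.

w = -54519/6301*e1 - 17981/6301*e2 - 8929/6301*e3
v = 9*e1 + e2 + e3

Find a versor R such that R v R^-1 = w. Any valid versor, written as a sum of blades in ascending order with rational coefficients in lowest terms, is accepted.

The midline construction: v and w both square to 81, so reflecting in their sum 2190/6301*e1 - 11680/6301*e2 - 2628/6301*e3 exchanges them.
Answer: 2190/6301*e1 - 11680/6301*e2 - 2628/6301*e3


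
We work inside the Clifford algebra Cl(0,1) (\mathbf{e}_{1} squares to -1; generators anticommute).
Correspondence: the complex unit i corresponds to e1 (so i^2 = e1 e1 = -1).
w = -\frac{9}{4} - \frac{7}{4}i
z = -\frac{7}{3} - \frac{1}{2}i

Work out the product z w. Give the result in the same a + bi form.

In blades: z = -\frac{7}{3} - \frac{1}{2} e_{1}, w = -\frac{9}{4} - \frac{7}{4} e_{1}.
Distribute z over w term by term (generator squares from the signature, products reordered to ascending indices): (-\frac{7}{3})*w = \frac{21}{4} + \frac{49}{12} e_{1}; (-\frac{1}{2} e_{1})*w = -\frac{7}{8} + \frac{9}{8} e_{1}.
Sum: \frac{35}{8} + \frac{125}{24} e_{1}; translating back through the correspondence:
Answer: \frac{35}{8} + \frac{125}{24}i


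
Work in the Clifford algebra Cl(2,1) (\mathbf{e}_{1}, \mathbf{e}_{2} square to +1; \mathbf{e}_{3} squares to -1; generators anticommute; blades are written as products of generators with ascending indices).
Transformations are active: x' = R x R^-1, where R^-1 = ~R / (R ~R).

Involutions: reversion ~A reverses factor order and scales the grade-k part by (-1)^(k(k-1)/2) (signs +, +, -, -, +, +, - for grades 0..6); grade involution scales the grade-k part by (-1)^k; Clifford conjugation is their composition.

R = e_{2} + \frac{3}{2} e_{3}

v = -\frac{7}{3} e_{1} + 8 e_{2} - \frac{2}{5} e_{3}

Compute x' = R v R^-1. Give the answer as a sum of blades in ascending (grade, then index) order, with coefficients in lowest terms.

~R = e_{2} + \frac{3}{2} e_{3}, and R ~R = -\frac{5}{4}, so R^-1 = ~R / (-\frac{5}{4}).
R v = \frac{43}{5} + \frac{7}{3} e_{1} e_{2} + \frac{7}{2} e_{1} e_{3} - \frac{62}{5} e_{2} e_{3}
Answer: \frac{7}{3} e_{1} - \frac{544}{25} e_{2} - \frac{506}{25} e_{3}


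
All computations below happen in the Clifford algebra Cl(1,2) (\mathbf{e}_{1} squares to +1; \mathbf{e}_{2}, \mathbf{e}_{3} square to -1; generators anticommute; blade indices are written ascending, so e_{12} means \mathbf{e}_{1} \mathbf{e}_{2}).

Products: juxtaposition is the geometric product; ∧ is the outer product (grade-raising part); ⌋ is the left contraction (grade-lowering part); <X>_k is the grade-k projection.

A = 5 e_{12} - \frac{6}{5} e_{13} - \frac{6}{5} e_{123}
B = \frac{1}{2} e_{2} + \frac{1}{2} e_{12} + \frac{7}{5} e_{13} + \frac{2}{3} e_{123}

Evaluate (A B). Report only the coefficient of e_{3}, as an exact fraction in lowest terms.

step 1: \frac{81}{50} - \frac{5}{2} e_{1} + \frac{62}{25} e_{2} + \frac{41}{15} e_{3} - \frac{3}{5} e_{13} - \frac{38}{5} e_{23} + \frac{3}{5} e_{123}
Answer: \frac{41}{15}


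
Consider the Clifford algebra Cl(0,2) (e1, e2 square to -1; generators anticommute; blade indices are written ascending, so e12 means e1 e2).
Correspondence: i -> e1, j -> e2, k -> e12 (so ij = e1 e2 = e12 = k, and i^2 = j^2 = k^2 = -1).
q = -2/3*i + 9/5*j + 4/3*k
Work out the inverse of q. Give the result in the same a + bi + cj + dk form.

In blades: q = -2/3*e1 + 9/5*e2 + 4/3*e12.
With qbar = 2/3*e1 - 9/5*e2 - 4/3*e12 (scalar fixed, mapped units negated), q qbar = 1229/225 (the sum of squared coefficients), so q^-1 = qbar / (1229/225) = 150/1229*e1 - 405/1229*e2 - 300/1229*e12; translating back:
Answer: 150/1229*i - 405/1229*j - 300/1229*k


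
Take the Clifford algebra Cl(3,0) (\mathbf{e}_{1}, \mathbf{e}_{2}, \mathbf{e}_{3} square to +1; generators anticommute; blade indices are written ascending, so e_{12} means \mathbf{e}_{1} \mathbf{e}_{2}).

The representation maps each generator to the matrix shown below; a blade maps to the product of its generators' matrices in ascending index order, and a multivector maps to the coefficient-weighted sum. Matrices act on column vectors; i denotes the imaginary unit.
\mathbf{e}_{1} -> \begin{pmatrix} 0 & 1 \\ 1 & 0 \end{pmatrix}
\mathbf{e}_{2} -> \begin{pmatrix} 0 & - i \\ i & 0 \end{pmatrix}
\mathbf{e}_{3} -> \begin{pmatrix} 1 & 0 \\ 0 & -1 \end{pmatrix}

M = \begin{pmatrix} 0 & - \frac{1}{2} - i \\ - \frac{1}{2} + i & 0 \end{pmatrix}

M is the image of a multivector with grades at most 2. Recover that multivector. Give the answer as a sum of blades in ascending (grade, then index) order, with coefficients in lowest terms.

Method: 1, rho(e_{1}), rho(e_{2}), rho(e_{3}) form a trace-orthogonal basis of the 2x2 complex matrices (tr(X Y) = 2 if X = Y, else 0), so M = m0*1 + m1*rho(e_{1}) + m2*rho(e_{2}) + m3*rho(e_{3}) with m0 = tr(M)/2 = 0, m1 = tr(M rho(e_{1}))/2 = - \frac{1}{2}, m2 = tr(M rho(e_{2}))/2 = 1, m3 = tr(M rho(e_{3}))/2 = 0.
Multiplying table entries, the bivector images are rho(e_{12}) = i*rho(e_{3}), rho(e_{13}) = -i*rho(e_{2}), rho(e_{23}) = i*rho(e_{1}); with real blade coefficients the real parts of m0..m3 are the coefficients of 1, e_{1}, e_{2}, e_{3} and the imaginary parts give the bivectors (e_{23}: Im m1, e_{13}: -Im m2, e_{12}: Im m3).
Answer: -\frac{1}{2} e_{1} + e_{2}
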